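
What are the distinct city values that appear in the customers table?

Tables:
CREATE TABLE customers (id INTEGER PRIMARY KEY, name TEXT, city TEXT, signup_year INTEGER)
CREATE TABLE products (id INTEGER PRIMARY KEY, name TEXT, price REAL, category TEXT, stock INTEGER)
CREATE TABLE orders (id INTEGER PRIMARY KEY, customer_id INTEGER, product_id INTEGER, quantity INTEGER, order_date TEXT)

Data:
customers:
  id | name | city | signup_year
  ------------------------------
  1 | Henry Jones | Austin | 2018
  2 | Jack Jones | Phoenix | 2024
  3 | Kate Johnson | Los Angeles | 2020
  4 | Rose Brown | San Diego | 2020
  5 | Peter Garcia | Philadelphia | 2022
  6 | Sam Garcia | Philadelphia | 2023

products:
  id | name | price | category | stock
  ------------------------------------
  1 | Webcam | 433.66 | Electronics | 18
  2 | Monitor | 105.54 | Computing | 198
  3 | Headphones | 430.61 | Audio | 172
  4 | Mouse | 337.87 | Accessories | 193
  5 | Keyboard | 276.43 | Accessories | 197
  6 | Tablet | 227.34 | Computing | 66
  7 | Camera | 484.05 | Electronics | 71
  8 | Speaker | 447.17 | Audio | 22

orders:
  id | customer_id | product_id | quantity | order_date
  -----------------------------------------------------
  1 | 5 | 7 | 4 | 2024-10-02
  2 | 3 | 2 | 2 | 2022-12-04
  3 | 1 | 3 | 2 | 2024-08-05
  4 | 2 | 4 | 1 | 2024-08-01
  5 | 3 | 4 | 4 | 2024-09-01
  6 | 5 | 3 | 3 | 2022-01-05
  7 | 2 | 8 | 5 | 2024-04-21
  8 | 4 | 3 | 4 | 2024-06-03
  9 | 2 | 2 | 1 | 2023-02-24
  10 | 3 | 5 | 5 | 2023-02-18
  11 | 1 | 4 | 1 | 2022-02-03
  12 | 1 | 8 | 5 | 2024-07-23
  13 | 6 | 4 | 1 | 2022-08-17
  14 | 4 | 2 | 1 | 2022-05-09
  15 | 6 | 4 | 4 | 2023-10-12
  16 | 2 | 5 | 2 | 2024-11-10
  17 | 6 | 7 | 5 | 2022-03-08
SELECT DISTINCT city FROM customers

Execution result:
city
Austin
Phoenix
Los Angeles
San Diego
Philadelphia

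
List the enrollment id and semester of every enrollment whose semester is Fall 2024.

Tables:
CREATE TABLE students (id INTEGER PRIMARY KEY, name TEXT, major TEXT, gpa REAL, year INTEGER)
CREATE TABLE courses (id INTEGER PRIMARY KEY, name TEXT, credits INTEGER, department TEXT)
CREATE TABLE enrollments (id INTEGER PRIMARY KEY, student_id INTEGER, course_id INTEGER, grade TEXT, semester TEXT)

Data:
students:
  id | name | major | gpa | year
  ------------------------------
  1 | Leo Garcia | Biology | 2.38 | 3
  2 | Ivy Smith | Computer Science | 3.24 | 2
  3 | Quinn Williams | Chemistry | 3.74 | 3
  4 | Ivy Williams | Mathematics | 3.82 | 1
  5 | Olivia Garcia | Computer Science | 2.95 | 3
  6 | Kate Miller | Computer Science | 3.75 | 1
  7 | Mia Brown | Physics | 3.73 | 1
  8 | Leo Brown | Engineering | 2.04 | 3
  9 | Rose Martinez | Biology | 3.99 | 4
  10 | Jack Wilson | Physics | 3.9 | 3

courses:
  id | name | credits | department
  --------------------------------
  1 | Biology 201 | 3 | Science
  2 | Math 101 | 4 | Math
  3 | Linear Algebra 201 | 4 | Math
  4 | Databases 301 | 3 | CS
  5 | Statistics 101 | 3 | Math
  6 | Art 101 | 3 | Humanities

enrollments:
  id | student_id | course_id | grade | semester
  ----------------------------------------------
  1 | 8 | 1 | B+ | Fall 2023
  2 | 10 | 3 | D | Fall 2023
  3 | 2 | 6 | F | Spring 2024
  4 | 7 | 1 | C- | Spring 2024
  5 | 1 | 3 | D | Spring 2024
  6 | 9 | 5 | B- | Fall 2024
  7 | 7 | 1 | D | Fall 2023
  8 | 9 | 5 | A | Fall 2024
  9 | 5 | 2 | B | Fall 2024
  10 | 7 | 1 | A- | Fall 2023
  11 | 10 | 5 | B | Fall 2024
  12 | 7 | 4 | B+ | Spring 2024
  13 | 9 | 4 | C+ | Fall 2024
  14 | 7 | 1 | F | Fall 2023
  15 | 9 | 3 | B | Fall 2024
SELECT id, semester FROM enrollments WHERE semester = 'Fall 2024'

Execution result:
id | semester
6 | Fall 2024
8 | Fall 2024
9 | Fall 2024
11 | Fall 2024
13 | Fall 2024
15 | Fall 2024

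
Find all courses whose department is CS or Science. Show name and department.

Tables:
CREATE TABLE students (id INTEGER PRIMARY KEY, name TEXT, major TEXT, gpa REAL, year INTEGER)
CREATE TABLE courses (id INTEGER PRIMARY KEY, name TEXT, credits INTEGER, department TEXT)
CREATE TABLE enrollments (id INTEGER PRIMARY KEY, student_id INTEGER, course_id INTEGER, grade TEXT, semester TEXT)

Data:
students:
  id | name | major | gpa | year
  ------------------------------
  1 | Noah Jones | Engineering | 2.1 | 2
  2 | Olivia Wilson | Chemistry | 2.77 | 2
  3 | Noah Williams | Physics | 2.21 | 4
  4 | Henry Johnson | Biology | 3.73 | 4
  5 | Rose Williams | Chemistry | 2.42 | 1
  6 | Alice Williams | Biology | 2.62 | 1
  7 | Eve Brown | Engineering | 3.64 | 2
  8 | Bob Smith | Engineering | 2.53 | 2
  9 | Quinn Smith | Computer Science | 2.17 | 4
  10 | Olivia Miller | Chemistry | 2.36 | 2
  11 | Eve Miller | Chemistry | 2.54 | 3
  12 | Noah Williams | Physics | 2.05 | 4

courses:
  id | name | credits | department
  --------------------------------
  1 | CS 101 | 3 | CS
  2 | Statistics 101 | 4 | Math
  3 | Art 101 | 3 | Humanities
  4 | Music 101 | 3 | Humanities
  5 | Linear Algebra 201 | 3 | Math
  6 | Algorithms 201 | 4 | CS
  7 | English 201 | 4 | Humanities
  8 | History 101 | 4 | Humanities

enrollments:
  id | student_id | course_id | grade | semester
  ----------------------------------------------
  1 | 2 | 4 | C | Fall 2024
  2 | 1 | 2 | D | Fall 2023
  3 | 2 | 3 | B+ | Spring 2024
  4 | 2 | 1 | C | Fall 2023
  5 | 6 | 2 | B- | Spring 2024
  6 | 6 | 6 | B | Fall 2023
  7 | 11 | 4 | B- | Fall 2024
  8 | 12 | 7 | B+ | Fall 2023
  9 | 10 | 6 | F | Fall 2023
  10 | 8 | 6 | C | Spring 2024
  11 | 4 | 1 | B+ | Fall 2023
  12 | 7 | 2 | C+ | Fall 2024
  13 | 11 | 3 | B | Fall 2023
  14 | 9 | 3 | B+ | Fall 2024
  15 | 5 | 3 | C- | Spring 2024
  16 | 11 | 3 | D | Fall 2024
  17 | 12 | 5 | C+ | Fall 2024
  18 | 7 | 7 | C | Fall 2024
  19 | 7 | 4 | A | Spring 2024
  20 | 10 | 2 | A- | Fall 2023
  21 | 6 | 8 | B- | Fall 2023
SELECT name, department FROM courses WHERE department IN ('CS', 'Science')

Execution result:
name | department
CS 101 | CS
Algorithms 201 | CS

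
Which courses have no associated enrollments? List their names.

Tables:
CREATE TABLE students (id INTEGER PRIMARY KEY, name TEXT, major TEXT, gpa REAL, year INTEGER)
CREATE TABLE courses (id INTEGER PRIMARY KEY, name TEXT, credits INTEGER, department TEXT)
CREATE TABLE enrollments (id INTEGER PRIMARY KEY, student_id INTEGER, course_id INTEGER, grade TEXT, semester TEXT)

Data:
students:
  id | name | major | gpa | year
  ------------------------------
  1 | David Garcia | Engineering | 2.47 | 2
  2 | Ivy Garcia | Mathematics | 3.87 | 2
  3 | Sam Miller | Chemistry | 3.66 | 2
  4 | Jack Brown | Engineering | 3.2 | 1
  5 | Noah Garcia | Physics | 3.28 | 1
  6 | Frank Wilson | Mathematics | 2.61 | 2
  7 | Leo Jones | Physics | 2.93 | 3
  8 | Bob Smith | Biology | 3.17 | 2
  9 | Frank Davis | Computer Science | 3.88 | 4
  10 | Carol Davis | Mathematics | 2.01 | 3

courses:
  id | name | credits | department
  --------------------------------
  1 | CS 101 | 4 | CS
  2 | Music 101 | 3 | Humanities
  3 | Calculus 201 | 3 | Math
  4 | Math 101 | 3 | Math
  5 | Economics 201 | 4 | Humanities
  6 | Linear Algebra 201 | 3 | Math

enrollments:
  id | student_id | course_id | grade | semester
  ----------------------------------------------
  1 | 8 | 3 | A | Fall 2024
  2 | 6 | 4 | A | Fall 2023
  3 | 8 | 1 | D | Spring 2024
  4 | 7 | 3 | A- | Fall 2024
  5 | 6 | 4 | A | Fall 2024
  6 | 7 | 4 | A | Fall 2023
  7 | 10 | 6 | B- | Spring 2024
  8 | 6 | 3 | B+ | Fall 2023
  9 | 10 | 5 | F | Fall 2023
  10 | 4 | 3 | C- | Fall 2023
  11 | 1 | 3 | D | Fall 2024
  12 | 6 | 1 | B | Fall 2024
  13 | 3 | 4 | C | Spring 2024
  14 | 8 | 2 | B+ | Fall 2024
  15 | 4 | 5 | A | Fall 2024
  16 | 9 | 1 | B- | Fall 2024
SELECT p.name FROM courses p LEFT JOIN enrollments c ON c.course_id = p.id WHERE c.id IS NULL

Execution result:
(no rows)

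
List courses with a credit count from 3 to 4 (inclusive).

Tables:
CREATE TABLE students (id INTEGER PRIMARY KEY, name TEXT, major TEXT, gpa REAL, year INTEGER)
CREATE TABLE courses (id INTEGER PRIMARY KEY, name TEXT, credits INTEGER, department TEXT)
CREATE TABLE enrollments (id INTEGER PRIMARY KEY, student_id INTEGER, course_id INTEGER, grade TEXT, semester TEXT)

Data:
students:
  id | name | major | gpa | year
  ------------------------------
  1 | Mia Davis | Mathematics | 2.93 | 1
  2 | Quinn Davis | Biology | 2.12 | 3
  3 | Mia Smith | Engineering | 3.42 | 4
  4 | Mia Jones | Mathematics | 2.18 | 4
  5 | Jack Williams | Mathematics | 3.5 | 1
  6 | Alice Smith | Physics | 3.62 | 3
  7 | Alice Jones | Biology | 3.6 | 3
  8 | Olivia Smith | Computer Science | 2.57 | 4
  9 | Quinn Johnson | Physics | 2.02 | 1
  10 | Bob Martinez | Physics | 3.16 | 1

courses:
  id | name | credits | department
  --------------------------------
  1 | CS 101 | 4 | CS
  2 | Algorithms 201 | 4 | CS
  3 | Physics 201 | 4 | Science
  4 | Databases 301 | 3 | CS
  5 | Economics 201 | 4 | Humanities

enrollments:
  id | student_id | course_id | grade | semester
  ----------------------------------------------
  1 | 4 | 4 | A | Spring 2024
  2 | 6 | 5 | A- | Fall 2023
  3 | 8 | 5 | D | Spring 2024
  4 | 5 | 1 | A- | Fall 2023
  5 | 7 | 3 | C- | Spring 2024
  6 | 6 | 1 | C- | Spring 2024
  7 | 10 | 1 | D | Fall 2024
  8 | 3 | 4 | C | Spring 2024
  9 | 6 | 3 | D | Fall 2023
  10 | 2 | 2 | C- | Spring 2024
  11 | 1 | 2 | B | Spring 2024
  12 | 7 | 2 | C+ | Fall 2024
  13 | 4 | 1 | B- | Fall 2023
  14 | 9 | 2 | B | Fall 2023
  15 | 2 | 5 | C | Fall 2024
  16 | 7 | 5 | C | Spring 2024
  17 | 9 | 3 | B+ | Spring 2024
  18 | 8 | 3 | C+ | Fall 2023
SELECT name, credits FROM courses WHERE credits BETWEEN 3 AND 4

Execution result:
name | credits
CS 101 | 4
Algorithms 201 | 4
Physics 201 | 4
Databases 301 | 3
Economics 201 | 4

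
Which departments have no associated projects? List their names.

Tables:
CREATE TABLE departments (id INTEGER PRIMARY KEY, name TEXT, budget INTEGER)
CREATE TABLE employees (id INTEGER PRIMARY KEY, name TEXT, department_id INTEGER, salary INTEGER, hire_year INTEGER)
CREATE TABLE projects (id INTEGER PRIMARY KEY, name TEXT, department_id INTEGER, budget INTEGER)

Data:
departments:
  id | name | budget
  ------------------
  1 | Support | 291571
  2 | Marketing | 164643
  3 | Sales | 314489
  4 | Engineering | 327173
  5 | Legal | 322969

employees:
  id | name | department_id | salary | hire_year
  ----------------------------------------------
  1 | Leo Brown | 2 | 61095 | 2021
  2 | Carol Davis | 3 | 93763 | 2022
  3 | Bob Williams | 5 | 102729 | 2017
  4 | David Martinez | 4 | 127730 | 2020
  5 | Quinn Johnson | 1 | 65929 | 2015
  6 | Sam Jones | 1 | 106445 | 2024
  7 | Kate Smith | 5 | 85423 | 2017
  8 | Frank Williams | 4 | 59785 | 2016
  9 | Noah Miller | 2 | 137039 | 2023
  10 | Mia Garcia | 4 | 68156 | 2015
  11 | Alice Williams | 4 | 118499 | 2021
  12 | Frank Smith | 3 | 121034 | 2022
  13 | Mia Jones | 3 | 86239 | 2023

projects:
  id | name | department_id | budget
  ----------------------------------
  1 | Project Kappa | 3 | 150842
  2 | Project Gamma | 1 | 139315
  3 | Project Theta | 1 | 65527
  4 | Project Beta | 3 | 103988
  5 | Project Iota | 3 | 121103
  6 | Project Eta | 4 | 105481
SELECT p.name FROM departments p LEFT JOIN projects c ON c.department_id = p.id WHERE c.id IS NULL

Execution result:
name
Marketing
Legal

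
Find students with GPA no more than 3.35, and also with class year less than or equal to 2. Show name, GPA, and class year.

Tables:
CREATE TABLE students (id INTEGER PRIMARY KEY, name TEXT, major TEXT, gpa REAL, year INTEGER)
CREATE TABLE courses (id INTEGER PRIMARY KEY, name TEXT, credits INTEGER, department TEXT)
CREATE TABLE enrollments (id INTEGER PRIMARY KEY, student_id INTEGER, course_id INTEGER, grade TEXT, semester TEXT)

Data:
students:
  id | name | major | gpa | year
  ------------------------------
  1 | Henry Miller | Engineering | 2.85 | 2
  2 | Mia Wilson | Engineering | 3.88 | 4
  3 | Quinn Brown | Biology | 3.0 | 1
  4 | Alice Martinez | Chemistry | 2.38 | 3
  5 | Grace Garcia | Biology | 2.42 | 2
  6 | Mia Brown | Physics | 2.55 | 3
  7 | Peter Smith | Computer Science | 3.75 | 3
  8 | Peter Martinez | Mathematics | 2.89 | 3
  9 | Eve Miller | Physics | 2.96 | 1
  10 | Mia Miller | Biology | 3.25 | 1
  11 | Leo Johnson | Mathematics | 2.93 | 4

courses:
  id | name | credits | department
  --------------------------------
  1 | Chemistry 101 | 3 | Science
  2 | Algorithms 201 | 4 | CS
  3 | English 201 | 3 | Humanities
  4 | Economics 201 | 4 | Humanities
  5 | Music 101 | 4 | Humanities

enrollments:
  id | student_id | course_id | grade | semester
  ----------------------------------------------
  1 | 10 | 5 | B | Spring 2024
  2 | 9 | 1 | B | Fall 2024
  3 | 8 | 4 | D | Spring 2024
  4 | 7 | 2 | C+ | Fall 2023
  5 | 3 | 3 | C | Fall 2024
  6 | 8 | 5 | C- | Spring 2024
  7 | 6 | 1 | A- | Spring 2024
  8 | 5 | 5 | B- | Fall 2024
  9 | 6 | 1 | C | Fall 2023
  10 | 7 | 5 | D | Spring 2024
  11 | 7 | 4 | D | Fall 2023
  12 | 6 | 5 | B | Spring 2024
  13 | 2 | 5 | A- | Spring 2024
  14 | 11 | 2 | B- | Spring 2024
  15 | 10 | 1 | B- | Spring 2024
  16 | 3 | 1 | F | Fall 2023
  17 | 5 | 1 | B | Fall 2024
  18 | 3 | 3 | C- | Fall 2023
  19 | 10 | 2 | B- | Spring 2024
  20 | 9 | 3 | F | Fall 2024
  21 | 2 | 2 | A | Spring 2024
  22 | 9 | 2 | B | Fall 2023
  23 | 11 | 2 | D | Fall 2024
SELECT name, gpa, year FROM students WHERE gpa <= 3.35 AND year <= 2

Execution result:
name | gpa | year
Henry Miller | 2.85 | 2
Quinn Brown | 3.00 | 1
Grace Garcia | 2.42 | 2
Eve Miller | 2.96 | 1
Mia Miller | 3.25 | 1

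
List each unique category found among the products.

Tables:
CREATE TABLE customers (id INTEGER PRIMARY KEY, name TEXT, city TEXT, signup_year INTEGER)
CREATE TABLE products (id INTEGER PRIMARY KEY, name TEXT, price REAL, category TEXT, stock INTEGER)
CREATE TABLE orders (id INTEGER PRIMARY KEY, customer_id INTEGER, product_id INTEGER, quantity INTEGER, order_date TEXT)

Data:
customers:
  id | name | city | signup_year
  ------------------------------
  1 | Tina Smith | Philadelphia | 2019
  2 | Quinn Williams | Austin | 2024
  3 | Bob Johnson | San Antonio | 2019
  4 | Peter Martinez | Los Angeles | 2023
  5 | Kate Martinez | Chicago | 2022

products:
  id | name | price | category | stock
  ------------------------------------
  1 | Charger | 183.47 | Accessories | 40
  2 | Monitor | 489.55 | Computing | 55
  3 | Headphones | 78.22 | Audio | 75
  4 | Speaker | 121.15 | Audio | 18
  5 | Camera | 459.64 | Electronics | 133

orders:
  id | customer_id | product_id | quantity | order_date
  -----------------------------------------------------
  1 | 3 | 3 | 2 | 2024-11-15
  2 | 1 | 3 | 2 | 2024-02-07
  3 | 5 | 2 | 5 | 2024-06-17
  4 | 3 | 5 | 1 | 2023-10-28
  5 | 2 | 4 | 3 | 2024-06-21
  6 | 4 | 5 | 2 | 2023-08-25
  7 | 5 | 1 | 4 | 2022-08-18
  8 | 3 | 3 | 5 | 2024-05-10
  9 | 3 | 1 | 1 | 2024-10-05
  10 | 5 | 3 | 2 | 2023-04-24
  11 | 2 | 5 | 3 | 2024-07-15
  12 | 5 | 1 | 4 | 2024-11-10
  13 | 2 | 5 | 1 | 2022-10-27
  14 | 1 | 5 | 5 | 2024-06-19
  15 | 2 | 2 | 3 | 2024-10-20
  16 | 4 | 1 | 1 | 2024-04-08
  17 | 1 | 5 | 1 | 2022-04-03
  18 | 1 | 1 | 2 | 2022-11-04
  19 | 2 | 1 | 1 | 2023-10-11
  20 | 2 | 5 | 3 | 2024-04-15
SELECT DISTINCT category FROM products

Execution result:
category
Accessories
Computing
Audio
Electronics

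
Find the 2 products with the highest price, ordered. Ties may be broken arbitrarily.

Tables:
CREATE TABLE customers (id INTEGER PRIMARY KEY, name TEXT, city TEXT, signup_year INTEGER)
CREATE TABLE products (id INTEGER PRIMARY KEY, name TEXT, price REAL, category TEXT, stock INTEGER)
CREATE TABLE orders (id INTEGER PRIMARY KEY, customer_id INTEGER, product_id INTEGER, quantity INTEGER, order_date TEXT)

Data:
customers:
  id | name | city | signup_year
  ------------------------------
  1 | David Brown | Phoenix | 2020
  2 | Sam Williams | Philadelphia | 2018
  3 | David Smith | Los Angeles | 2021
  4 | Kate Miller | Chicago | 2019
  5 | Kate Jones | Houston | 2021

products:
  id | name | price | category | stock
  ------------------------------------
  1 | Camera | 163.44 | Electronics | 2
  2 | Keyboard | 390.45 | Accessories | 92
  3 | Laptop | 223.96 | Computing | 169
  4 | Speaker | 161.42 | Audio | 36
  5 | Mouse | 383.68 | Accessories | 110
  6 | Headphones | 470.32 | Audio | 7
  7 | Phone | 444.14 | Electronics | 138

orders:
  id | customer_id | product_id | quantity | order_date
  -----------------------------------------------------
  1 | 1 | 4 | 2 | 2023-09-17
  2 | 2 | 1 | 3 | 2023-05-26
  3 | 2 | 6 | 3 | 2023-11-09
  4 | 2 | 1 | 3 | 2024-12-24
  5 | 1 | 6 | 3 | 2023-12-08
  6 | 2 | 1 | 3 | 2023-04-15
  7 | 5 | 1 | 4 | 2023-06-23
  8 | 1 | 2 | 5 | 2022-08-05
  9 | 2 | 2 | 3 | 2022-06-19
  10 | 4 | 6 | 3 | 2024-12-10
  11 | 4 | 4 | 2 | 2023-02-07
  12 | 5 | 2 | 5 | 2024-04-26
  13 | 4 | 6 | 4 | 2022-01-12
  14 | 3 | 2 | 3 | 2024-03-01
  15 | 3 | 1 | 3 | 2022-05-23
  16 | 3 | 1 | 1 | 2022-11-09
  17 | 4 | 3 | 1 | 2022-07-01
SELECT name, price FROM products ORDER BY price DESC LIMIT 2

Execution result:
name | price
Headphones | 470.32
Phone | 444.14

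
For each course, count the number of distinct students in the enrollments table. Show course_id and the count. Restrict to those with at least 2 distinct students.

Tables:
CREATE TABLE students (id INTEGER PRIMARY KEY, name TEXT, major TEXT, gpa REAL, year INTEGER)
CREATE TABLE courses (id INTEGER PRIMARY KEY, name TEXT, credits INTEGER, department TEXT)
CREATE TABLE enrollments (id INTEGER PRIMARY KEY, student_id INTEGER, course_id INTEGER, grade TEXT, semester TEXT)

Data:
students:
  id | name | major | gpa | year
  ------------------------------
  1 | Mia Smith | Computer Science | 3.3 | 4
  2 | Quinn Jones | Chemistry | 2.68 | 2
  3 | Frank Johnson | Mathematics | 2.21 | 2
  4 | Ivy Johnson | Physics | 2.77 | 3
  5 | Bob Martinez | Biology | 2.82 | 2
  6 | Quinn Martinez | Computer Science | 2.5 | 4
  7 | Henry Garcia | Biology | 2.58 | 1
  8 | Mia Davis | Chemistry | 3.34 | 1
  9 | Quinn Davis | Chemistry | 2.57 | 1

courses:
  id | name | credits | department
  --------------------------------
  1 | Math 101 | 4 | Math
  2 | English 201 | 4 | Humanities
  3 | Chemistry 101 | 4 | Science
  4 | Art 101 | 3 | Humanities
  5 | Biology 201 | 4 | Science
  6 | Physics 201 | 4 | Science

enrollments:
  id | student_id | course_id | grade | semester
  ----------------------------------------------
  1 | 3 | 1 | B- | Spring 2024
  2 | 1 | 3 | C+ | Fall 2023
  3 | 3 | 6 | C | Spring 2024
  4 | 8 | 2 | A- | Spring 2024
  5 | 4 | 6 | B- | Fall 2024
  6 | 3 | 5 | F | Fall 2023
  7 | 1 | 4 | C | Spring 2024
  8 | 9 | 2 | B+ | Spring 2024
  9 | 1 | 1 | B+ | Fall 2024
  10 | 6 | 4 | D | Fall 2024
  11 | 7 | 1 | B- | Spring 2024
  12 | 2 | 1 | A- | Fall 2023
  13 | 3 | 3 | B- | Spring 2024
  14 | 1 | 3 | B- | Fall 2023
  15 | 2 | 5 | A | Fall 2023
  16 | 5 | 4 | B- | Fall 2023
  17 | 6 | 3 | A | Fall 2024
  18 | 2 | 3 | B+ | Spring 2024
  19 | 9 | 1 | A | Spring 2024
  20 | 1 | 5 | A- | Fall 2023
SELECT course_id, COUNT(DISTINCT student_id) AS distinct_student_count FROM enrollments GROUP BY course_id HAVING COUNT(DISTINCT student_id) >= 2

Execution result:
course_id | distinct_student_count
1 | 5
2 | 2
3 | 4
4 | 3
5 | 3
6 | 2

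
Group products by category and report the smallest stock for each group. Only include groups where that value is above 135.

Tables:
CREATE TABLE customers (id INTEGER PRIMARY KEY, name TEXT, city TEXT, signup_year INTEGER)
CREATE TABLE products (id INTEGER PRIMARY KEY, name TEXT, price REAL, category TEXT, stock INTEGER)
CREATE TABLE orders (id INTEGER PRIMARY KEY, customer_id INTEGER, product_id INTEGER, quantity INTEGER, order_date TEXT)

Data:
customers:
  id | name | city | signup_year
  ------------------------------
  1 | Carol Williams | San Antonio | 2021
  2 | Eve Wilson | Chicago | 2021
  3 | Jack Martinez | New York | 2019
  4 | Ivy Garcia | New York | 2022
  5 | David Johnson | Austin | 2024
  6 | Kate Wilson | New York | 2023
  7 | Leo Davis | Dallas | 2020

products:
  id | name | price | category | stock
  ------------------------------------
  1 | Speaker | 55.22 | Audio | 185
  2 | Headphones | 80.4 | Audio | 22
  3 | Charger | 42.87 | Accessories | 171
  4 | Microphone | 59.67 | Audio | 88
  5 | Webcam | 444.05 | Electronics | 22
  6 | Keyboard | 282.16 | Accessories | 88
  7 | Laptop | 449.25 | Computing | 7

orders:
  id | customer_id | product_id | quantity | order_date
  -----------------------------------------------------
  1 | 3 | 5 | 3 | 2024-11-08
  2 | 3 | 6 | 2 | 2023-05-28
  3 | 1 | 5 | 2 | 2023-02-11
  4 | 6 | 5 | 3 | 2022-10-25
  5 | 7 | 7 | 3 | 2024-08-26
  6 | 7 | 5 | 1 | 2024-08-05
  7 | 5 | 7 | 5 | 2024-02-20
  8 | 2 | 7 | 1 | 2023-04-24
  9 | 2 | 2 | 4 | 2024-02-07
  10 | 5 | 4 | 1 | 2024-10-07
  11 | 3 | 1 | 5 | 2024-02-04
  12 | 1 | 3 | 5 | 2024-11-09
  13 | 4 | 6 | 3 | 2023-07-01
SELECT category, MIN(stock) AS min_stock FROM products GROUP BY category HAVING MIN(stock) > 135

Execution result:
(no rows)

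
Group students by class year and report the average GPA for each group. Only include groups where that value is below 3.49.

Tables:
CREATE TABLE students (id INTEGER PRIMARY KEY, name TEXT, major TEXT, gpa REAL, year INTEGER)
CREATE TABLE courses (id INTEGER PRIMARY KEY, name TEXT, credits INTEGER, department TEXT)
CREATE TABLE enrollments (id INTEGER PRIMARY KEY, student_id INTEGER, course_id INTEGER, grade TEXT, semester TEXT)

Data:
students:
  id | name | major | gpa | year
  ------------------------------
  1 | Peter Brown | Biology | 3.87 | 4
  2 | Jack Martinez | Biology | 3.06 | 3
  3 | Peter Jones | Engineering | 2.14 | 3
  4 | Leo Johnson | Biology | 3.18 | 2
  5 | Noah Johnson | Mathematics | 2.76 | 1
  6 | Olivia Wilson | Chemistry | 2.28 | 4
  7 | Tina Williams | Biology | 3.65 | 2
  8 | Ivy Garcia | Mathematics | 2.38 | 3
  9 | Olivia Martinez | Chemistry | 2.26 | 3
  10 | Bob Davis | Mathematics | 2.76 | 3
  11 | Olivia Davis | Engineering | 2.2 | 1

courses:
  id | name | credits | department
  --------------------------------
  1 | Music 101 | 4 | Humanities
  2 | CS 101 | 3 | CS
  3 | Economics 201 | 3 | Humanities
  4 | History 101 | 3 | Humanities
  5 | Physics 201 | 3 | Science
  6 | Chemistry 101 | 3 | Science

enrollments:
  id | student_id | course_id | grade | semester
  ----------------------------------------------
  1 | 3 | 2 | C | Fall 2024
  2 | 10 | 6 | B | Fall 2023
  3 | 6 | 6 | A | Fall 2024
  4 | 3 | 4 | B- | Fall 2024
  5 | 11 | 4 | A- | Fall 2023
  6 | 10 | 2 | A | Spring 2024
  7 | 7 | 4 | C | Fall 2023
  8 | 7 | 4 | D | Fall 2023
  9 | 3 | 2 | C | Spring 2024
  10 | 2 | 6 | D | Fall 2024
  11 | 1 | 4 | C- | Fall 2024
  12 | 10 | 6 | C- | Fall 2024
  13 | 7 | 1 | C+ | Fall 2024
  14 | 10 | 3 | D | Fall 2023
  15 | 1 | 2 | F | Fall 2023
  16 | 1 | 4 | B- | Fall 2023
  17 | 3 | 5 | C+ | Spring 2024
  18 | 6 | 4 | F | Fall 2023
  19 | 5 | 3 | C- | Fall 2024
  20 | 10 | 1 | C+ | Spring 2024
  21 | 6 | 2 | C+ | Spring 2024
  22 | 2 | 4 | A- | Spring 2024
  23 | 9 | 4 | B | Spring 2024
SELECT year, AVG(gpa) AS avg_gpa FROM students GROUP BY year HAVING AVG(gpa) < 3.49

Execution result:
year | avg_gpa
1 | 2.48
2 | 3.42
3 | 2.52
4 | 3.08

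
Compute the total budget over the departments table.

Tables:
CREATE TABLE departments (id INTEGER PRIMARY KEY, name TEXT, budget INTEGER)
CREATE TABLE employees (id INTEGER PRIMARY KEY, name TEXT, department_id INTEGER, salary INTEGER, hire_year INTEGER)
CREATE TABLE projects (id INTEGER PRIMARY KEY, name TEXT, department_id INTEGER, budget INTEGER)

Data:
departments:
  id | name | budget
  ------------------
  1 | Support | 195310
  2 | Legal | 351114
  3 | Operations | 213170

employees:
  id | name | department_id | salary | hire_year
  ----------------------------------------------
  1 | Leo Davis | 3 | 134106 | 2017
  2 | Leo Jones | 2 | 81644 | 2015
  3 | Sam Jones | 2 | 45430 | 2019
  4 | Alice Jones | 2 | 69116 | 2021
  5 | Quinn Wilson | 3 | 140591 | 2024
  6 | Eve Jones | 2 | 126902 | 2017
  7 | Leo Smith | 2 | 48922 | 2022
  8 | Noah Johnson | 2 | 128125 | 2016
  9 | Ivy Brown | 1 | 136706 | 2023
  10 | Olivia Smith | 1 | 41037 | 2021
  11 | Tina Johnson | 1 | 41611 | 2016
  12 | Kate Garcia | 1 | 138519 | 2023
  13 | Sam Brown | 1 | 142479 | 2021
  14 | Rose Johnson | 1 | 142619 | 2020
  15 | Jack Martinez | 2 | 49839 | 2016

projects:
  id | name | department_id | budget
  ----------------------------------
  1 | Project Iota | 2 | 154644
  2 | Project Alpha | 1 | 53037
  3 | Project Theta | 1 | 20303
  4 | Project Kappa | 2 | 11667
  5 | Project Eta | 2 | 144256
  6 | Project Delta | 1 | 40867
SELECT SUM(budget) FROM departments

Execution result:
759594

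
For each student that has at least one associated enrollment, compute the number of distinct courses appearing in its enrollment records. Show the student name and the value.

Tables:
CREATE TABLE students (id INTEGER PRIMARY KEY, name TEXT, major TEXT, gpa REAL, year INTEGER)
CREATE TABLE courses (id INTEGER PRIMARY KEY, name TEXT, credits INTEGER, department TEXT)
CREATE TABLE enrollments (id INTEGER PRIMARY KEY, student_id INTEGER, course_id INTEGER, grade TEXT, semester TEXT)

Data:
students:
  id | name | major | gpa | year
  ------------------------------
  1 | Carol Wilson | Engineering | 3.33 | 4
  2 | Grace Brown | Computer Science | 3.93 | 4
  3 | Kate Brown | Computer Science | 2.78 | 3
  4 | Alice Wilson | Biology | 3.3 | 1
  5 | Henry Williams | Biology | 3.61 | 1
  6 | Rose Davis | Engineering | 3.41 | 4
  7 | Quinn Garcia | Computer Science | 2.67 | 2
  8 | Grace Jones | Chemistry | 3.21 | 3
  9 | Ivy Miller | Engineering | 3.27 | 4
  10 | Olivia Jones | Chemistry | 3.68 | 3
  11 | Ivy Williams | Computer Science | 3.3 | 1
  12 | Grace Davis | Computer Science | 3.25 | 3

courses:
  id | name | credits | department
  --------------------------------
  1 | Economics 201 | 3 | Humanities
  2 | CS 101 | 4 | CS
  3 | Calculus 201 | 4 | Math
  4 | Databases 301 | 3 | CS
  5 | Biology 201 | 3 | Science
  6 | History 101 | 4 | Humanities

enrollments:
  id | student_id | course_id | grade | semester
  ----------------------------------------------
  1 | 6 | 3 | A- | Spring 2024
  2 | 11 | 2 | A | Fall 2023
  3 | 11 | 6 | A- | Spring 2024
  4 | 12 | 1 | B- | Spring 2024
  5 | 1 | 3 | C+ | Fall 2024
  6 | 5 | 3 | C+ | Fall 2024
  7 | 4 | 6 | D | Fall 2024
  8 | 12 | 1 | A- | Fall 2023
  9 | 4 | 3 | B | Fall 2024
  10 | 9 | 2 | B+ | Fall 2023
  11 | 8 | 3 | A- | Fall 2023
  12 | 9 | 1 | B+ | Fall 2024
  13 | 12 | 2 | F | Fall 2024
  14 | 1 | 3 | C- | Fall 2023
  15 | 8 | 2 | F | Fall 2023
SELECT p.name, COUNT(DISTINCT c.course_id) AS distinct_course_count FROM enrollments c JOIN students p ON c.student_id = p.id GROUP BY p.id, p.name

Execution result:
name | distinct_course_count
Carol Wilson | 1
Alice Wilson | 2
Henry Williams | 1
Rose Davis | 1
Grace Jones | 2
Ivy Miller | 2
Ivy Williams | 2
Grace Davis | 2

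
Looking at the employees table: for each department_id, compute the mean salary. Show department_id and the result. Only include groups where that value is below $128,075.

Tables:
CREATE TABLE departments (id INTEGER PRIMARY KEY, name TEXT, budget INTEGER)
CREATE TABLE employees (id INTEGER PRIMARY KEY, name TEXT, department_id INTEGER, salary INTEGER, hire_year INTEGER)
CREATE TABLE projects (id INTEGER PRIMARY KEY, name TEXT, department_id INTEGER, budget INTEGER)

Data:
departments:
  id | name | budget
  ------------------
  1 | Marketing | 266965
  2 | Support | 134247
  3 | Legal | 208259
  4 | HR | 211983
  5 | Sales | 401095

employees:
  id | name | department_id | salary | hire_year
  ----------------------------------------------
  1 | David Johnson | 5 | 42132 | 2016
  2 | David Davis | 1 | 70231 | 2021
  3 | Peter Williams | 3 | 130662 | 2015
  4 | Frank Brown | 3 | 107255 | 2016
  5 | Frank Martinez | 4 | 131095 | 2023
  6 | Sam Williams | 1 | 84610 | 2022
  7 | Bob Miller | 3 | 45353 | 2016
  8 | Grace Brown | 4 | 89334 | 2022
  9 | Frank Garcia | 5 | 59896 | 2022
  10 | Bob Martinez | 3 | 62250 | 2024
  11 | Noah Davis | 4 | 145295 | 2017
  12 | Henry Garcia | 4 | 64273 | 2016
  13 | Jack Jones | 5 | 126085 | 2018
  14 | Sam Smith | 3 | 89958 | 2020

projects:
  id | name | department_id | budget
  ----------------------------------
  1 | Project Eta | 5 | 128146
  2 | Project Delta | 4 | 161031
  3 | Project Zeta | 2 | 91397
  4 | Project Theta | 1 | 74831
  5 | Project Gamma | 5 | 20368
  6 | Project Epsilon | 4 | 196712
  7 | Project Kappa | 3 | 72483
SELECT department_id, AVG(salary) AS avg_salary FROM employees GROUP BY department_id HAVING AVG(salary) < 128075

Execution result:
department_id | avg_salary
1 | 77420.50
3 | 87095.60
4 | 107499.25
5 | 76037.67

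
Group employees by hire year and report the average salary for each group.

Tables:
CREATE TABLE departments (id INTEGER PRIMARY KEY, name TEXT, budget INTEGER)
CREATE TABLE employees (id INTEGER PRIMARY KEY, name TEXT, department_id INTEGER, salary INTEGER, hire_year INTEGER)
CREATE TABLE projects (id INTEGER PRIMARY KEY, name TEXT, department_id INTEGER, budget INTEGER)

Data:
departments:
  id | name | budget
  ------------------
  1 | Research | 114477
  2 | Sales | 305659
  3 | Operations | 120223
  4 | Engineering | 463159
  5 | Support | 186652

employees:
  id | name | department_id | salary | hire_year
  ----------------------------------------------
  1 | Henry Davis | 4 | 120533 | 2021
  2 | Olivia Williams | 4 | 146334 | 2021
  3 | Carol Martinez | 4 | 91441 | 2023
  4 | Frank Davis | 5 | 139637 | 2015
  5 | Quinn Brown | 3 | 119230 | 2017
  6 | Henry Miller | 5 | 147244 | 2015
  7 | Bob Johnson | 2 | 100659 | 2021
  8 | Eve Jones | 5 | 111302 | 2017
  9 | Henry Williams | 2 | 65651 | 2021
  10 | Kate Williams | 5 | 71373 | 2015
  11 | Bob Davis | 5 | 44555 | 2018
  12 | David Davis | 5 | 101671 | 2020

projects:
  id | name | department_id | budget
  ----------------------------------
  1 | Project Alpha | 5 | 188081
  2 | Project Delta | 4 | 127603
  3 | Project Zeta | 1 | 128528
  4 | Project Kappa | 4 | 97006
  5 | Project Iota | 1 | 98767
SELECT hire_year, AVG(salary) AS avg_salary FROM employees GROUP BY hire_year

Execution result:
hire_year | avg_salary
2015 | 119418.00
2017 | 115266.00
2018 | 44555.00
2020 | 101671.00
2021 | 108294.25
2023 | 91441.00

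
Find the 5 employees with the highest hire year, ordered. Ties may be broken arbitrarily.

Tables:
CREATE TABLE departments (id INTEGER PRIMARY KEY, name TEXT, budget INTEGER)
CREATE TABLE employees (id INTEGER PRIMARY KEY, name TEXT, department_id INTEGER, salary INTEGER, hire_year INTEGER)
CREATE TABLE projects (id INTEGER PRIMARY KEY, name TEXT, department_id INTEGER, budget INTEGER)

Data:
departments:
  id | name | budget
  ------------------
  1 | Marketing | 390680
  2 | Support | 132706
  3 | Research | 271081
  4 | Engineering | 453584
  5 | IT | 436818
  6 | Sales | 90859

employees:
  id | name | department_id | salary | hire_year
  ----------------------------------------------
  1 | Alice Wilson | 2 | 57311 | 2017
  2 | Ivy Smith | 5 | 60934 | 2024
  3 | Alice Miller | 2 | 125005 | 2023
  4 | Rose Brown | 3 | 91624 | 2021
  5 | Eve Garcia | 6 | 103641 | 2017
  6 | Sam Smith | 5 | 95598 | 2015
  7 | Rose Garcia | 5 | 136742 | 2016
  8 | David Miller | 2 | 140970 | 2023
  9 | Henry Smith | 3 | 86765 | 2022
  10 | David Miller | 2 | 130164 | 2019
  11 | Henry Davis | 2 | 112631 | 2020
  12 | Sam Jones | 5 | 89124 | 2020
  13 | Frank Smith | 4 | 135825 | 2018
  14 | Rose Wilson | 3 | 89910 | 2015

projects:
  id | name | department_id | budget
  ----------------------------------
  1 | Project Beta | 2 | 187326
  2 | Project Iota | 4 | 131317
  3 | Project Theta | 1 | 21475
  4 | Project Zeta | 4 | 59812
SELECT name, hire_year FROM employees ORDER BY hire_year DESC LIMIT 5

Execution result:
name | hire_year
Ivy Smith | 2024
Alice Miller | 2023
David Miller | 2023
Henry Smith | 2022
Rose Brown | 2021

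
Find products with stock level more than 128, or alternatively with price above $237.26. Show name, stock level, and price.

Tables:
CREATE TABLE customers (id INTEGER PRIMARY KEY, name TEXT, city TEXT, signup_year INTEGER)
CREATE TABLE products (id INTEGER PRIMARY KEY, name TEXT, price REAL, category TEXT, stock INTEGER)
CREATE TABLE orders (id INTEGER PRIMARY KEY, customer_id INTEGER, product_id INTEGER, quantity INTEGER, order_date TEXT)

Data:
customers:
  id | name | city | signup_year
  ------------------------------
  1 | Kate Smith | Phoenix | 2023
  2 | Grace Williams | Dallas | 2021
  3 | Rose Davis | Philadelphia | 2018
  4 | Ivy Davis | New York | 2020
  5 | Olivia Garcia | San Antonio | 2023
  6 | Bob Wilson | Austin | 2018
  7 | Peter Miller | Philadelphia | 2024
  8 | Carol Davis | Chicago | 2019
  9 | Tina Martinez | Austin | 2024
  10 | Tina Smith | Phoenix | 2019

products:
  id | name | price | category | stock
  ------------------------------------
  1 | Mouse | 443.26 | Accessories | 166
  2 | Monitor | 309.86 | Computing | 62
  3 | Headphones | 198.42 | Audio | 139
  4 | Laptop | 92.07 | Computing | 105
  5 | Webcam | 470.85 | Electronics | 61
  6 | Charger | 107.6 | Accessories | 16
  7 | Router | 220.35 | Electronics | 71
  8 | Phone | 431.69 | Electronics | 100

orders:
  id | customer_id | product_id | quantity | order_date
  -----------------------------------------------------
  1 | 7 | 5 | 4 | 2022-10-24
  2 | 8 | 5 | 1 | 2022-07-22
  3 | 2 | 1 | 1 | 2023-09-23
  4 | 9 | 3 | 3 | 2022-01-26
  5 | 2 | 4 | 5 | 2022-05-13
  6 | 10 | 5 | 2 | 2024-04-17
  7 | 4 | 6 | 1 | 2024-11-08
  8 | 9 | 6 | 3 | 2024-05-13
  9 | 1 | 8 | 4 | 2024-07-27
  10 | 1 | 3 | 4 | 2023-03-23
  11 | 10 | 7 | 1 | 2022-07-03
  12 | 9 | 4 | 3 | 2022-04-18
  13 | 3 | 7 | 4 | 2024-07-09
SELECT name, stock, price FROM products WHERE stock > 128 OR price > 237.26

Execution result:
name | stock | price
Mouse | 166 | 443.26
Monitor | 62 | 309.86
Headphones | 139 | 198.42
Webcam | 61 | 470.85
Phone | 100 | 431.69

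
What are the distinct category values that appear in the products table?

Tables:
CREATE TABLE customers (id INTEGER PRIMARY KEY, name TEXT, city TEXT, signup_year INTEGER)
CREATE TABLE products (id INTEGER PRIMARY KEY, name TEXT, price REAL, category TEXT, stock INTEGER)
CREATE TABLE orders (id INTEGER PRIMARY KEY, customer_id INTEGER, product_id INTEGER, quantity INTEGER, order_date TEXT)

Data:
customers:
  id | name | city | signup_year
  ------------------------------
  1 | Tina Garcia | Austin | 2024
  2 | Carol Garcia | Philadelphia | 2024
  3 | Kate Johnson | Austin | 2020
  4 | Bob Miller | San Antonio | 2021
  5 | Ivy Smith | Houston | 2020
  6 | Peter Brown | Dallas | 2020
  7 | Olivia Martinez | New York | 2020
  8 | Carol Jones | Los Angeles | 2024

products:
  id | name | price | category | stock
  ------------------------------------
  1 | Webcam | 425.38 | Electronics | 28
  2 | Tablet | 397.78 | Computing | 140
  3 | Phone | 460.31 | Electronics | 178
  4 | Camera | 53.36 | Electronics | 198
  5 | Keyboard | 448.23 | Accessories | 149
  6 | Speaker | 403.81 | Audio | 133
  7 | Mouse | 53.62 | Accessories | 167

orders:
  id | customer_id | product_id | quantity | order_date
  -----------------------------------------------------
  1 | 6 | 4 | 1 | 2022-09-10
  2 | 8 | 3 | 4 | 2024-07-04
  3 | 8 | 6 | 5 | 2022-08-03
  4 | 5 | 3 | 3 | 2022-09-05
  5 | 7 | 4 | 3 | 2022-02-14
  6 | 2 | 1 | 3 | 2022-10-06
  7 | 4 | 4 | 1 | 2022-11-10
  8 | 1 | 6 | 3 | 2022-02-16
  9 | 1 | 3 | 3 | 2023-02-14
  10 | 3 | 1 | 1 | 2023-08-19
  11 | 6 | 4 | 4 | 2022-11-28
SELECT DISTINCT category FROM products

Execution result:
category
Electronics
Computing
Accessories
Audio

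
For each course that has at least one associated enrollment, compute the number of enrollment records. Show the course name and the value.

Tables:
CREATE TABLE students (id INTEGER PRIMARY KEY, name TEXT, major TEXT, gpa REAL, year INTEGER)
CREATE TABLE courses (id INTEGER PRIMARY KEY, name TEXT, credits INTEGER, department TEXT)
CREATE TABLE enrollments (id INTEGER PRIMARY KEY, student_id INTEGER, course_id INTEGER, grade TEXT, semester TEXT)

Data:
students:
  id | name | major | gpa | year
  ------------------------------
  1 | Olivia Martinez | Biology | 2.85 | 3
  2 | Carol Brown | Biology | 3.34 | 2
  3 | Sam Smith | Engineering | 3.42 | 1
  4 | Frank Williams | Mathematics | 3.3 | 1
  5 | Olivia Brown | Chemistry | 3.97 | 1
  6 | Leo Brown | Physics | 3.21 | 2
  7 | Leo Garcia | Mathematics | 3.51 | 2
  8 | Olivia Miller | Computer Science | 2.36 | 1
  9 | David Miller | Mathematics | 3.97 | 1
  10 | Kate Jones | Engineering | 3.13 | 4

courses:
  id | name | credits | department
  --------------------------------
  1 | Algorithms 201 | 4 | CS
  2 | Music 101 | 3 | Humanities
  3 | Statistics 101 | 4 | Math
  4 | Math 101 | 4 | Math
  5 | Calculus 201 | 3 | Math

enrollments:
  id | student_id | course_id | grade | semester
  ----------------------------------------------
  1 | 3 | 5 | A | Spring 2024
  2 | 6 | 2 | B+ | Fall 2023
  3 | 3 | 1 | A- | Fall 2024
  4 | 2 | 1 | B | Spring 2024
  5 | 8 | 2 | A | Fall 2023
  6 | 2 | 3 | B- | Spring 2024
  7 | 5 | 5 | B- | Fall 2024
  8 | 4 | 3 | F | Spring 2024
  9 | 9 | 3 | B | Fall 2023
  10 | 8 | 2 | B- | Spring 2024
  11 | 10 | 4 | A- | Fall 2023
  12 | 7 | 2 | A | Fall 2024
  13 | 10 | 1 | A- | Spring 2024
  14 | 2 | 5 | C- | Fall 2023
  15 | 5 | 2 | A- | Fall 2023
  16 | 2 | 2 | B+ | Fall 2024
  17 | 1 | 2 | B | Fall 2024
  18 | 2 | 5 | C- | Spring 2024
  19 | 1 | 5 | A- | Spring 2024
SELECT p.name, COUNT(*) AS n FROM enrollments c JOIN courses p ON c.course_id = p.id GROUP BY p.id, p.name

Execution result:
name | n
Algorithms 201 | 3
Music 101 | 7
Statistics 101 | 3
Math 101 | 1
Calculus 201 | 5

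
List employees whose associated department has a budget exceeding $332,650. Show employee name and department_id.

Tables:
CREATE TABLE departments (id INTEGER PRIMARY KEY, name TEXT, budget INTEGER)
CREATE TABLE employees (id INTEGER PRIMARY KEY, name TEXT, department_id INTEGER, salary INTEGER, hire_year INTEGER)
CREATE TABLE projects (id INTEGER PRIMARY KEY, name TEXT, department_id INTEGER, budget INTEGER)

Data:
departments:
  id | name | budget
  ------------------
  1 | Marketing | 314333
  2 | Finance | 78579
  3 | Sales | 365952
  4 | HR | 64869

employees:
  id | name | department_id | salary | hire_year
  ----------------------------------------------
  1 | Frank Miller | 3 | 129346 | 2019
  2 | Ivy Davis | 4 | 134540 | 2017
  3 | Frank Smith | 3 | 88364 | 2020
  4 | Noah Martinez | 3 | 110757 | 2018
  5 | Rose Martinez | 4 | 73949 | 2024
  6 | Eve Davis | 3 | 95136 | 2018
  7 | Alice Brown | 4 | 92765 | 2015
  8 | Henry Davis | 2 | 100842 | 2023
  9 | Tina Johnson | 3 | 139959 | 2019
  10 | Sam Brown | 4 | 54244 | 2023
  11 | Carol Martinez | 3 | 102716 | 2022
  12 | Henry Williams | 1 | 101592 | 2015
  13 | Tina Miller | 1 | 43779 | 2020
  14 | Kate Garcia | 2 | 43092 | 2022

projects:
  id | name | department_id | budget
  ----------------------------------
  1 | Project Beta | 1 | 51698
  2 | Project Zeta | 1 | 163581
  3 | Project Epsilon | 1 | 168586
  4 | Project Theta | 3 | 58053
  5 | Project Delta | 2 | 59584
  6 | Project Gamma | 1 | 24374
SELECT name, department_id FROM employees WHERE department_id IN (SELECT id FROM departments WHERE budget > 332650)

Execution result:
name | department_id
Frank Miller | 3
Frank Smith | 3
Noah Martinez | 3
Eve Davis | 3
Tina Johnson | 3
Carol Martinez | 3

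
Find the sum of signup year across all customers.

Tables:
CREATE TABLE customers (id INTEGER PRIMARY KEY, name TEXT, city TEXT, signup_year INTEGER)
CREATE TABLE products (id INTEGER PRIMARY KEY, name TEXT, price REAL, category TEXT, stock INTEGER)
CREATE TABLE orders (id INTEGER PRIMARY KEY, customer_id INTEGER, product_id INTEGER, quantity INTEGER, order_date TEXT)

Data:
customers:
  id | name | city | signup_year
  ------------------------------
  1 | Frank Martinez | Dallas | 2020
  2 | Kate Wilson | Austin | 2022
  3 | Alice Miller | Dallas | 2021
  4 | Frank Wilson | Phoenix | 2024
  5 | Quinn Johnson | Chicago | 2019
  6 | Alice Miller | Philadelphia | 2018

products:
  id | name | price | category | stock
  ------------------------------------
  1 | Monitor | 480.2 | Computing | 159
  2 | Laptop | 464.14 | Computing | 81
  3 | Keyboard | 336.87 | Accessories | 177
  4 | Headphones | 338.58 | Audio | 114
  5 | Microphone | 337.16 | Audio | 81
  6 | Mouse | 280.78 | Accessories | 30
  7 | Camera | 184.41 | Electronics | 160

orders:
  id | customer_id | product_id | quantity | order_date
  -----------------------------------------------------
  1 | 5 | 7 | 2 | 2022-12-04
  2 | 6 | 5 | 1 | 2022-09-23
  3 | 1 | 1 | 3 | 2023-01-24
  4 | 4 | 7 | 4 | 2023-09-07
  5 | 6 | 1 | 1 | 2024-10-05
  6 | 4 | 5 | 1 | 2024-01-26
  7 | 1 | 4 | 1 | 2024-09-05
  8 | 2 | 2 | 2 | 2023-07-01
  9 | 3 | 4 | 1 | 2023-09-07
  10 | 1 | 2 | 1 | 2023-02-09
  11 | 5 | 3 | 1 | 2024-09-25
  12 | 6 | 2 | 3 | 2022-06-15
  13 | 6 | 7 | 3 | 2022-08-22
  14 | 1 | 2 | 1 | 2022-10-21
SELECT SUM(signup_year) FROM customers

Execution result:
12124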